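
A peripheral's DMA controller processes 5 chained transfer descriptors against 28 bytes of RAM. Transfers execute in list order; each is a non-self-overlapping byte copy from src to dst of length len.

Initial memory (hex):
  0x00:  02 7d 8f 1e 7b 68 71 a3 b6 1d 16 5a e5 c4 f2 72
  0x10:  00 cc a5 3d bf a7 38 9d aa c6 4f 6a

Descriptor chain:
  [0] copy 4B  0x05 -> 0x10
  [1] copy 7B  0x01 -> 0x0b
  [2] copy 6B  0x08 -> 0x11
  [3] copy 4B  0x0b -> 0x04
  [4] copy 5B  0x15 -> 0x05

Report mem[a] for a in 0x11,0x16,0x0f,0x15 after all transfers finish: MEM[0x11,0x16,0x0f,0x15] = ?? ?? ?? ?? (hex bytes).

  after D0: wrote 4B at 0x10 = 6871a3b6
  after D1: wrote 7B at 0x0b = 7d8f1e7b6871a3
  after D2: wrote 6B at 0x11 = b61d167d8f1e
  after D3: wrote 4B at 0x04 = 7d8f1e7b
  after D4: wrote 5B at 0x05 = 8f1e9daac6
query mem[0x11]=0xb6, mem[0x16]=0x1e, mem[0x0f]=0x68, mem[0x15]=0x8f

MEM[0x11,0x16,0x0f,0x15] = b6 1e 68 8f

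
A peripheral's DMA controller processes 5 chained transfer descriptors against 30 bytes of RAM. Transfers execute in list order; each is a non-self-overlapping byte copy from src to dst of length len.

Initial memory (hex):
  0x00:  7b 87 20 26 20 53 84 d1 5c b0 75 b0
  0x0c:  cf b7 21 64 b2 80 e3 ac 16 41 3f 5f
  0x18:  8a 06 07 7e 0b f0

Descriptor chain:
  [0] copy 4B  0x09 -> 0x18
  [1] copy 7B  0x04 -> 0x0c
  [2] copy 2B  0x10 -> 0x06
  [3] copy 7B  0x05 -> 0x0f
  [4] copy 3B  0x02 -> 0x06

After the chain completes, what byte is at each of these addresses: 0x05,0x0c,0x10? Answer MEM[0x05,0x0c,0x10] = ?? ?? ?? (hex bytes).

MEM[0x05,0x0c,0x10] = 53 20 5c

[0] 0x09->0x18 len=4 : b0 75 b0 cf
[1] 0x04->0x0c len=7 : 20 53 84 d1 5c b0 75
[2] 0x10->0x06 len=2 : 5c b0
[3] 0x05->0x0f len=7 : 53 5c b0 5c b0 75 b0
[4] 0x02->0x06 len=3 : 20 26 20
query mem[0x05]=0x53, mem[0x0c]=0x20, mem[0x10]=0x5c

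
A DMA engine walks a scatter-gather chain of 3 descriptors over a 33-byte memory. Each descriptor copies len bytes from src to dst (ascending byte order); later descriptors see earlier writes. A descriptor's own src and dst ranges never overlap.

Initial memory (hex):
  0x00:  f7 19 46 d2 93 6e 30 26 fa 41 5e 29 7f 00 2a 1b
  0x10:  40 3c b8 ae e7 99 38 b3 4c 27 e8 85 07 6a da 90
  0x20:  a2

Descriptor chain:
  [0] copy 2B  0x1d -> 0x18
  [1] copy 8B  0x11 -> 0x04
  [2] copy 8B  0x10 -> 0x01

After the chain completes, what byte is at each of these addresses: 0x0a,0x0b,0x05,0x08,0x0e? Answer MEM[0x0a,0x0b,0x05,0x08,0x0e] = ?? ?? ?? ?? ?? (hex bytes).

MEM[0x0a,0x0b,0x05,0x08,0x0e] = b3 6a e7 b3 2a

  after D0: wrote 2B at 0x18 = 6ada
  after D1: wrote 8B at 0x04 = 3cb8aee79938b36a
  after D2: wrote 8B at 0x01 = 403cb8aee79938b3
query mem[0x0a]=0xb3, mem[0x0b]=0x6a, mem[0x05]=0xe7, mem[0x08]=0xb3, mem[0x0e]=0x2a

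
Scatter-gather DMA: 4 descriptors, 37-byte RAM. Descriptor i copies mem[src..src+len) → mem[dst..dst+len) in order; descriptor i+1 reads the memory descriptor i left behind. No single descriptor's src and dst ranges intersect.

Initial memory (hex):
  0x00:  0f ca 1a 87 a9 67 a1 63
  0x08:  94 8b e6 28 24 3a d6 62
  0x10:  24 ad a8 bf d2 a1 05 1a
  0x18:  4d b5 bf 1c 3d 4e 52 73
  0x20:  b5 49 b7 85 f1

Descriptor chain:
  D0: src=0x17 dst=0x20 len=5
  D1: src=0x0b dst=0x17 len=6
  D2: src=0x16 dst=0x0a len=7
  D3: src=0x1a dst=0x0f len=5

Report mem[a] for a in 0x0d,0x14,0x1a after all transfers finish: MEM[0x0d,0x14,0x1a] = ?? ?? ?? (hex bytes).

MEM[0x0d,0x14,0x1a] = 3a d2 d6

  after D0: wrote 5B at 0x20 = 1a4db5bf1c
  after D1: wrote 6B at 0x17 = 28243ad66224
  after D2: wrote 7B at 0x0a = 0528243ad66224
  after D3: wrote 5B at 0x0f = d662244e52
query mem[0x0d]=0x3a, mem[0x14]=0xd2, mem[0x1a]=0xd6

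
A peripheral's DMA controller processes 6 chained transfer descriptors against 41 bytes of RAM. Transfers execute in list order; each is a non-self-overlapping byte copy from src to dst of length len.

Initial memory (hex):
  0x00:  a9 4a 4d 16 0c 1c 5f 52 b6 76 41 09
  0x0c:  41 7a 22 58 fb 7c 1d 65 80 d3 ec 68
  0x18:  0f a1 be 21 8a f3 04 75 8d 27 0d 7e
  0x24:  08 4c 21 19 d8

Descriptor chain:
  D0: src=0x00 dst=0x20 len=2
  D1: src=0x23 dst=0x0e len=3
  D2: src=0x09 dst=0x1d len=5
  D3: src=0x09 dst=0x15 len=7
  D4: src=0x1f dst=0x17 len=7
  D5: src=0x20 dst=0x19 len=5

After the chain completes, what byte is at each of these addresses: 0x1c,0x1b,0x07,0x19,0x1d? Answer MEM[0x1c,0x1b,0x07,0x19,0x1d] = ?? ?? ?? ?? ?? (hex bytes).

#0 dst[0x20+2] := {0xa9,0x4a}
#1 dst[0x0e+3] := {0x7e,0x08,0x4c}
#2 dst[0x1d+5] := {0x76,0x41,0x09,0x41,0x7a}
#3 dst[0x15+7] := {0x76,0x41,0x09,0x41,0x7a,0x7e,0x08}
#4 dst[0x17+7] := {0x09,0x41,0x7a,0x0d,0x7e,0x08,0x4c}
#5 dst[0x19+5] := {0x41,0x7a,0x0d,0x7e,0x08}
query mem[0x1c]=0x7e, mem[0x1b]=0x0d, mem[0x07]=0x52, mem[0x19]=0x41, mem[0x1d]=0x08

MEM[0x1c,0x1b,0x07,0x19,0x1d] = 7e 0d 52 41 08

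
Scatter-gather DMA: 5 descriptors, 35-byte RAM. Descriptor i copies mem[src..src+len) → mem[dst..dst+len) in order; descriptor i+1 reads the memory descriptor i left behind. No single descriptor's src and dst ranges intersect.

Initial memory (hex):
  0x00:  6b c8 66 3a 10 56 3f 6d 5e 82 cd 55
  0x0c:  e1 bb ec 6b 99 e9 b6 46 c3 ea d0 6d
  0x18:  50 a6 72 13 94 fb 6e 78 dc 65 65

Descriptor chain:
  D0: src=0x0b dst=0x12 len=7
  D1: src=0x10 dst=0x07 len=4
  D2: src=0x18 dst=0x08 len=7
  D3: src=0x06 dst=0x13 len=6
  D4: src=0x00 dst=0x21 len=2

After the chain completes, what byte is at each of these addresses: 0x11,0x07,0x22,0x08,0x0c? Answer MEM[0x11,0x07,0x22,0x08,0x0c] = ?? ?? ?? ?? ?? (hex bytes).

#0 dst[0x12+7] := {0x55,0xe1,0xbb,0xec,0x6b,0x99,0xe9}
#1 dst[0x07+4] := {0x99,0xe9,0x55,0xe1}
#2 dst[0x08+7] := {0xe9,0xa6,0x72,0x13,0x94,0xfb,0x6e}
#3 dst[0x13+6] := {0x3f,0x99,0xe9,0xa6,0x72,0x13}
#4 dst[0x21+2] := {0x6b,0xc8}
query mem[0x11]=0xe9, mem[0x07]=0x99, mem[0x22]=0xc8, mem[0x08]=0xe9, mem[0x0c]=0x94

MEM[0x11,0x07,0x22,0x08,0x0c] = e9 99 c8 e9 94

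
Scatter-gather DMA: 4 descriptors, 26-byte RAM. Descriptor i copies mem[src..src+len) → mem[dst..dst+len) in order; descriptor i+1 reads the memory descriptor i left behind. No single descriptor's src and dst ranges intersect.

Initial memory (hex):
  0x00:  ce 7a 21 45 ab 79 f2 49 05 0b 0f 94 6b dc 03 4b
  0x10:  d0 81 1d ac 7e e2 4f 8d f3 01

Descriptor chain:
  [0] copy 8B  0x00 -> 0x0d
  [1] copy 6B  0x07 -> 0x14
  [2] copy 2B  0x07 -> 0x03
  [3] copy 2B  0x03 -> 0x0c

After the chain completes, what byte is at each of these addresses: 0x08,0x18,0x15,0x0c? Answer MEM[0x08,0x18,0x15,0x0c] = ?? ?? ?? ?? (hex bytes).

MEM[0x08,0x18,0x15,0x0c] = 05 94 05 49

[0] 0x00->0x0d len=8 : ce 7a 21 45 ab 79 f2 49
[1] 0x07->0x14 len=6 : 49 05 0b 0f 94 6b
[2] 0x07->0x03 len=2 : 49 05
[3] 0x03->0x0c len=2 : 49 05
query mem[0x08]=0x05, mem[0x18]=0x94, mem[0x15]=0x05, mem[0x0c]=0x49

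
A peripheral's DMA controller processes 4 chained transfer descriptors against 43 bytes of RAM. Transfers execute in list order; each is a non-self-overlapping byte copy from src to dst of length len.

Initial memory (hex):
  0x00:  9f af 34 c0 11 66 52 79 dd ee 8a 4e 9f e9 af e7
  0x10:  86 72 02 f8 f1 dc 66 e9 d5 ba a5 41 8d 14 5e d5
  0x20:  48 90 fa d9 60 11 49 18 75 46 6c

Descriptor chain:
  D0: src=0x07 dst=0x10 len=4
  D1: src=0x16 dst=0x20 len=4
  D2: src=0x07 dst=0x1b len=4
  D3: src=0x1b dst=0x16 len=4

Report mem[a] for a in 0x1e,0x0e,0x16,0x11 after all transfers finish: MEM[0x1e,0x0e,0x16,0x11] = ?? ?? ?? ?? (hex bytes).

MEM[0x1e,0x0e,0x16,0x11] = 8a af 79 dd

D0: mem[0x10..0x13] <- [79 dd ee 8a]
D1: mem[0x20..0x23] <- [66 e9 d5 ba]
D2: mem[0x1b..0x1e] <- [79 dd ee 8a]
D3: mem[0x16..0x19] <- [79 dd ee 8a]
query mem[0x1e]=0x8a, mem[0x0e]=0xaf, mem[0x16]=0x79, mem[0x11]=0xdd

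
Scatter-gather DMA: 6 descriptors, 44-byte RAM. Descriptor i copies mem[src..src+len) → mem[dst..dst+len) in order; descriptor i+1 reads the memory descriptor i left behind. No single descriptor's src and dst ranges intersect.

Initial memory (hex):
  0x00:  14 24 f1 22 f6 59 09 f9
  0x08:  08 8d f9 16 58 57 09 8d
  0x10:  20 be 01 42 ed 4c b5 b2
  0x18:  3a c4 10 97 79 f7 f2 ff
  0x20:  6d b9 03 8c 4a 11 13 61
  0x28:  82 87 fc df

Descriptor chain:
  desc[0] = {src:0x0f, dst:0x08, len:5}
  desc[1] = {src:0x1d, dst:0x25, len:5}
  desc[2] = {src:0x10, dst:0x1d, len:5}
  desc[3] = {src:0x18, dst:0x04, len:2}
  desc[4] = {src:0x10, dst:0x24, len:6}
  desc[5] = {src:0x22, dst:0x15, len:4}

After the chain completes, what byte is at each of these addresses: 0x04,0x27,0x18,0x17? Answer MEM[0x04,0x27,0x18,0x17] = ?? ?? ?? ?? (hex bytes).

  after D0: wrote 5B at 0x08 = 8d20be0142
  after D1: wrote 5B at 0x25 = f7f2ff6db9
  after D2: wrote 5B at 0x1d = 20be0142ed
  after D3: wrote 2B at 0x04 = 3ac4
  after D4: wrote 6B at 0x24 = 20be0142ed4c
  after D5: wrote 4B at 0x15 = 038c20be
query mem[0x04]=0x3a, mem[0x27]=0x42, mem[0x18]=0xbe, mem[0x17]=0x20

MEM[0x04,0x27,0x18,0x17] = 3a 42 be 20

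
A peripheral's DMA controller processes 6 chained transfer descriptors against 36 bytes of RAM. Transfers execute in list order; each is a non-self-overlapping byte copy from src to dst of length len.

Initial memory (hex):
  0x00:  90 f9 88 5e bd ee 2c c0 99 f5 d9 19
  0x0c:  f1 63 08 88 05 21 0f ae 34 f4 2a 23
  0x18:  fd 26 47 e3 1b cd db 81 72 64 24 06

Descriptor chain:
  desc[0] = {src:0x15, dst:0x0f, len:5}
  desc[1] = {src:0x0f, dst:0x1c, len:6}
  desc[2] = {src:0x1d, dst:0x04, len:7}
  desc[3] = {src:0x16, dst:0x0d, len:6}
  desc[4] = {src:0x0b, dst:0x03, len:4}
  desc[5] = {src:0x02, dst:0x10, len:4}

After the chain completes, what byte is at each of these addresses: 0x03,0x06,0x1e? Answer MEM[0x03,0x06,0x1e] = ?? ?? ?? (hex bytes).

D0: mem[0x0f..0x13] <- [f4 2a 23 fd 26]
D1: mem[0x1c..0x21] <- [f4 2a 23 fd 26 34]
D2: mem[0x04..0x0a] <- [2a 23 fd 26 34 24 06]
D3: mem[0x0d..0x12] <- [2a 23 fd 26 47 e3]
D4: mem[0x03..0x06] <- [19 f1 2a 23]
D5: mem[0x10..0x13] <- [88 19 f1 2a]
query mem[0x03]=0x19, mem[0x06]=0x23, mem[0x1e]=0x23

MEM[0x03,0x06,0x1e] = 19 23 23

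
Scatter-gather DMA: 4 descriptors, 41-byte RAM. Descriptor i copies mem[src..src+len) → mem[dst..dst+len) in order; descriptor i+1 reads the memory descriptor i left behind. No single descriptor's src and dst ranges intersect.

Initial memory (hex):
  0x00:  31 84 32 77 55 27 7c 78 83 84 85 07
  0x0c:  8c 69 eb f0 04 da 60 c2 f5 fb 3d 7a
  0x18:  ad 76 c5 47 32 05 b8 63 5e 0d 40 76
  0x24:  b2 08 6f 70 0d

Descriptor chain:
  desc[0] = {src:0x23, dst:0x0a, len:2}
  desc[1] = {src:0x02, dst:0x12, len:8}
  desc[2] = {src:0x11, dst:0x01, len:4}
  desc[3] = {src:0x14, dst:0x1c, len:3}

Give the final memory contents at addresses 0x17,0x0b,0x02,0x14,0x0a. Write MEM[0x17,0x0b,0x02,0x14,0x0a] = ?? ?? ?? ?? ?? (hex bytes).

MEM[0x17,0x0b,0x02,0x14,0x0a] = 78 b2 32 55 76

#0 dst[0x0a+2] := {0x76,0xb2}
#1 dst[0x12+8] := {0x32,0x77,0x55,0x27,0x7c,0x78,0x83,0x84}
#2 dst[0x01+4] := {0xda,0x32,0x77,0x55}
#3 dst[0x1c+3] := {0x55,0x27,0x7c}
query mem[0x17]=0x78, mem[0x0b]=0xb2, mem[0x02]=0x32, mem[0x14]=0x55, mem[0x0a]=0x76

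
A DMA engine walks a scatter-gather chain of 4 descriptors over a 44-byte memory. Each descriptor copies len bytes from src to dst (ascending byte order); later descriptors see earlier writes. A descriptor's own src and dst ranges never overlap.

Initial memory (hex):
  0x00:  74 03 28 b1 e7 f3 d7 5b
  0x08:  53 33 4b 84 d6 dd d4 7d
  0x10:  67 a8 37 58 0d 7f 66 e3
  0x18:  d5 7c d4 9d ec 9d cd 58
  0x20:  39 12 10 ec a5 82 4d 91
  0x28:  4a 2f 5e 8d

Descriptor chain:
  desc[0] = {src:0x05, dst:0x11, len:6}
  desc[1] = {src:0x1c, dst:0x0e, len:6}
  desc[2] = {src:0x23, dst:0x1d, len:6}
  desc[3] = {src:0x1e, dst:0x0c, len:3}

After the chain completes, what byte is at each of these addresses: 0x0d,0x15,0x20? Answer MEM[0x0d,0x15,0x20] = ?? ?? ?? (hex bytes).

MEM[0x0d,0x15,0x20] = 82 33 4d

#0 dst[0x11+6] := {0xf3,0xd7,0x5b,0x53,0x33,0x4b}
#1 dst[0x0e+6] := {0xec,0x9d,0xcd,0x58,0x39,0x12}
#2 dst[0x1d+6] := {0xec,0xa5,0x82,0x4d,0x91,0x4a}
#3 dst[0x0c+3] := {0xa5,0x82,0x4d}
query mem[0x0d]=0x82, mem[0x15]=0x33, mem[0x20]=0x4d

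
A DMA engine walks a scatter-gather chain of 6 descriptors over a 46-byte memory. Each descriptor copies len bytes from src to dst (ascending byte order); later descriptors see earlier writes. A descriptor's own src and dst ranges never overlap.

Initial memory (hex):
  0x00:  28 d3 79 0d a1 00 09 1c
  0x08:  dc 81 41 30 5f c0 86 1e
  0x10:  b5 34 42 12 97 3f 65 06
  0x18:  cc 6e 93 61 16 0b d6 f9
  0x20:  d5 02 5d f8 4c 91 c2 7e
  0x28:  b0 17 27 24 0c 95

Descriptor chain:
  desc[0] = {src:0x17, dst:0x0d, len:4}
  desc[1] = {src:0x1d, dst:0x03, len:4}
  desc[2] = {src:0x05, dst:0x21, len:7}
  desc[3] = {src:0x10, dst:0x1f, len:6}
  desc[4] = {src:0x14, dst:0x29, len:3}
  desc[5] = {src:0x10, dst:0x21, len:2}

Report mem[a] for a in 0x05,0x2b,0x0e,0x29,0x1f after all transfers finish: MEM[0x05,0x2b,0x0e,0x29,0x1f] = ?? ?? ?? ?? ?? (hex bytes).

MEM[0x05,0x2b,0x0e,0x29,0x1f] = f9 65 cc 97 93

[0] 0x17->0x0d len=4 : 06 cc 6e 93
[1] 0x1d->0x03 len=4 : 0b d6 f9 d5
[2] 0x05->0x21 len=7 : f9 d5 1c dc 81 41 30
[3] 0x10->0x1f len=6 : 93 34 42 12 97 3f
[4] 0x14->0x29 len=3 : 97 3f 65
[5] 0x10->0x21 len=2 : 93 34
query mem[0x05]=0xf9, mem[0x2b]=0x65, mem[0x0e]=0xcc, mem[0x29]=0x97, mem[0x1f]=0x93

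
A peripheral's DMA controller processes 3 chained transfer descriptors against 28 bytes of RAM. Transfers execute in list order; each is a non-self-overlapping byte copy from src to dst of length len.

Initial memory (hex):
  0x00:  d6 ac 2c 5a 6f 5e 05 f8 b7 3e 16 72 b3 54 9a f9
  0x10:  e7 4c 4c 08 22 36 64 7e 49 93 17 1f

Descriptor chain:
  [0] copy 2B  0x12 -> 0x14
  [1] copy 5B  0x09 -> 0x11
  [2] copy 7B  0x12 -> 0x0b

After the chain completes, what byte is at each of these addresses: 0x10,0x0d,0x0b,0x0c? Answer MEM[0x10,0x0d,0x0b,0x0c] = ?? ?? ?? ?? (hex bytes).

MEM[0x10,0x0d,0x0b,0x0c] = 7e b3 16 72

  after D0: wrote 2B at 0x14 = 4c08
  after D1: wrote 5B at 0x11 = 3e1672b354
  after D2: wrote 7B at 0x0b = 1672b354647e49
query mem[0x10]=0x7e, mem[0x0d]=0xb3, mem[0x0b]=0x16, mem[0x0c]=0x72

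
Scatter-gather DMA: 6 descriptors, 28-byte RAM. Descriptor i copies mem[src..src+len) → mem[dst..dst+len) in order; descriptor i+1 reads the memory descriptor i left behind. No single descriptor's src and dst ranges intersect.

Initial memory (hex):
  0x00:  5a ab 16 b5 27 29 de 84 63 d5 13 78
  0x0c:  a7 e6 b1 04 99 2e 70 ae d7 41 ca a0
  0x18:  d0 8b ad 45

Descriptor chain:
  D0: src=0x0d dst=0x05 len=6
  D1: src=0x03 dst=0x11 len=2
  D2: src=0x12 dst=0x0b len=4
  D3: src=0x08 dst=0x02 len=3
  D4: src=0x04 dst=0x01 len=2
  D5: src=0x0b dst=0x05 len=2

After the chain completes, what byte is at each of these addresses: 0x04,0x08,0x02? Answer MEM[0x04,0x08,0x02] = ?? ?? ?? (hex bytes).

  after D0: wrote 6B at 0x05 = e6b104992e70
  after D1: wrote 2B at 0x11 = b527
  after D2: wrote 4B at 0x0b = 27aed741
  after D3: wrote 3B at 0x02 = 992e70
  after D4: wrote 2B at 0x01 = 70e6
  after D5: wrote 2B at 0x05 = 27ae
query mem[0x04]=0x70, mem[0x08]=0x99, mem[0x02]=0xe6

MEM[0x04,0x08,0x02] = 70 99 e6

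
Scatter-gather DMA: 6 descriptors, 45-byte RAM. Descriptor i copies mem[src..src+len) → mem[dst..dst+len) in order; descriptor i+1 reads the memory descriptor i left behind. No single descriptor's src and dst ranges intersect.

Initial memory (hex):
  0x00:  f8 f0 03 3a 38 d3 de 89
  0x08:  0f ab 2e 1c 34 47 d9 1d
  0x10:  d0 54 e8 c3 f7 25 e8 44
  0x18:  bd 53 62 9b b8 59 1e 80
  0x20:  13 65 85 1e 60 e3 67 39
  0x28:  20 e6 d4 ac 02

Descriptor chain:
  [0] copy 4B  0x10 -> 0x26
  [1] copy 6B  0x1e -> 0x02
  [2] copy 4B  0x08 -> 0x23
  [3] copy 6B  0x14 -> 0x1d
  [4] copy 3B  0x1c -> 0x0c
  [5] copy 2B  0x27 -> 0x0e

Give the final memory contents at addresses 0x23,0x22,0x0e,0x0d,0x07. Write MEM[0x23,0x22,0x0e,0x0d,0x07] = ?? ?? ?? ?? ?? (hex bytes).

MEM[0x23,0x22,0x0e,0x0d,0x07] = 0f 53 54 f7 1e

D0: mem[0x26..0x29] <- [d0 54 e8 c3]
D1: mem[0x02..0x07] <- [1e 80 13 65 85 1e]
D2: mem[0x23..0x26] <- [0f ab 2e 1c]
D3: mem[0x1d..0x22] <- [f7 25 e8 44 bd 53]
D4: mem[0x0c..0x0e] <- [b8 f7 25]
D5: mem[0x0e..0x0f] <- [54 e8]
query mem[0x23]=0x0f, mem[0x22]=0x53, mem[0x0e]=0x54, mem[0x0d]=0xf7, mem[0x07]=0x1e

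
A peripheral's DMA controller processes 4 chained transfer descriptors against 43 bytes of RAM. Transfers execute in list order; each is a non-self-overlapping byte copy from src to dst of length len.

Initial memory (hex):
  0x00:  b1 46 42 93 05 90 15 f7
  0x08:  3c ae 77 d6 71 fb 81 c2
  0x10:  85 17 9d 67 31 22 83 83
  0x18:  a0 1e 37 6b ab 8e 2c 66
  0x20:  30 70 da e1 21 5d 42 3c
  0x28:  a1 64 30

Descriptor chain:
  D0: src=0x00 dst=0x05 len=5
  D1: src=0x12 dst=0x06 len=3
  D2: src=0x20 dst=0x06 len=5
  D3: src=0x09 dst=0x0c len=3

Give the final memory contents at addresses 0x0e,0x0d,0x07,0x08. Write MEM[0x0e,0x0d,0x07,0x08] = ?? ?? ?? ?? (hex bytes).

[0] 0x00->0x05 len=5 : b1 46 42 93 05
[1] 0x12->0x06 len=3 : 9d 67 31
[2] 0x20->0x06 len=5 : 30 70 da e1 21
[3] 0x09->0x0c len=3 : e1 21 d6
query mem[0x0e]=0xd6, mem[0x0d]=0x21, mem[0x07]=0x70, mem[0x08]=0xda

MEM[0x0e,0x0d,0x07,0x08] = d6 21 70 da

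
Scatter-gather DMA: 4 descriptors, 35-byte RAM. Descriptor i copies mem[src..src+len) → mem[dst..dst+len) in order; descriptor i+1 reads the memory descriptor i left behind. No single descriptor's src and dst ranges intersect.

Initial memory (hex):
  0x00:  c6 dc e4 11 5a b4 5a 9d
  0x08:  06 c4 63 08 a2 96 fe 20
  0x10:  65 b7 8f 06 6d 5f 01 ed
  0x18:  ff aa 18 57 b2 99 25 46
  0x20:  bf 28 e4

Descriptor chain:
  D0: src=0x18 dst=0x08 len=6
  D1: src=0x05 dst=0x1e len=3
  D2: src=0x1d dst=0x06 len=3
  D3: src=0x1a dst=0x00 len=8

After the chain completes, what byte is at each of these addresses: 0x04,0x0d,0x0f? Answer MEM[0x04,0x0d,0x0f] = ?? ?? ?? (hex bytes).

#0 dst[0x08+6] := {0xff,0xaa,0x18,0x57,0xb2,0x99}
#1 dst[0x1e+3] := {0xb4,0x5a,0x9d}
#2 dst[0x06+3] := {0x99,0xb4,0x5a}
#3 dst[0x00+8] := {0x18,0x57,0xb2,0x99,0xb4,0x5a,0x9d,0x28}
query mem[0x04]=0xb4, mem[0x0d]=0x99, mem[0x0f]=0x20

MEM[0x04,0x0d,0x0f] = b4 99 20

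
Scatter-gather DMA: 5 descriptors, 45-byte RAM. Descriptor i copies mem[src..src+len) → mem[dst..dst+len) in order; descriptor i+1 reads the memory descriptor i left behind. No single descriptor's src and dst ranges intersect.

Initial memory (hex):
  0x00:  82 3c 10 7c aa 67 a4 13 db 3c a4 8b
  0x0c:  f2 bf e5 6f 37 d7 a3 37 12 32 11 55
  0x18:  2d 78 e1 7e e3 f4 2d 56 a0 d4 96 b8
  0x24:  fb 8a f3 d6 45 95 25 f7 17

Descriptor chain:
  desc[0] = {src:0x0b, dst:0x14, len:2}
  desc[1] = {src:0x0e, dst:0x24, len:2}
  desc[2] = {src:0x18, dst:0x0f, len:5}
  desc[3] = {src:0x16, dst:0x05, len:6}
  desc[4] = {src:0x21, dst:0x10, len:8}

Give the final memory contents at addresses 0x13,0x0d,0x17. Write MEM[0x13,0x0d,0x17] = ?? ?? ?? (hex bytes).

#0 dst[0x14+2] := {0x8b,0xf2}
#1 dst[0x24+2] := {0xe5,0x6f}
#2 dst[0x0f+5] := {0x2d,0x78,0xe1,0x7e,0xe3}
#3 dst[0x05+6] := {0x11,0x55,0x2d,0x78,0xe1,0x7e}
#4 dst[0x10+8] := {0xd4,0x96,0xb8,0xe5,0x6f,0xf3,0xd6,0x45}
query mem[0x13]=0xe5, mem[0x0d]=0xbf, mem[0x17]=0x45

MEM[0x13,0x0d,0x17] = e5 bf 45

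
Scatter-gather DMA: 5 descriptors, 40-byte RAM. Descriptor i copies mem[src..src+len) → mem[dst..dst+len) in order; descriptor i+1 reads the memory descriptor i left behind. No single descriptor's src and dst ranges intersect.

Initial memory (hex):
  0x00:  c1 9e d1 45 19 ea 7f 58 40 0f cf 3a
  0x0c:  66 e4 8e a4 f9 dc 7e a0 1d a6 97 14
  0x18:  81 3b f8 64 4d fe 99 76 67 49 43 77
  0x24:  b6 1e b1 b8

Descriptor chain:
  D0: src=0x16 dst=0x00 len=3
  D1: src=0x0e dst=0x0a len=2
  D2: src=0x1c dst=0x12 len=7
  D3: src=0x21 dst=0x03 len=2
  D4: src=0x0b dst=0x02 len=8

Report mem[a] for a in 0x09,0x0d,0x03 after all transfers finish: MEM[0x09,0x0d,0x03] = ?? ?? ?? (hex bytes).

D0: mem[0x00..0x02] <- [97 14 81]
D1: mem[0x0a..0x0b] <- [8e a4]
D2: mem[0x12..0x18] <- [4d fe 99 76 67 49 43]
D3: mem[0x03..0x04] <- [49 43]
D4: mem[0x02..0x09] <- [a4 66 e4 8e a4 f9 dc 4d]
query mem[0x09]=0x4d, mem[0x0d]=0xe4, mem[0x03]=0x66

MEM[0x09,0x0d,0x03] = 4d e4 66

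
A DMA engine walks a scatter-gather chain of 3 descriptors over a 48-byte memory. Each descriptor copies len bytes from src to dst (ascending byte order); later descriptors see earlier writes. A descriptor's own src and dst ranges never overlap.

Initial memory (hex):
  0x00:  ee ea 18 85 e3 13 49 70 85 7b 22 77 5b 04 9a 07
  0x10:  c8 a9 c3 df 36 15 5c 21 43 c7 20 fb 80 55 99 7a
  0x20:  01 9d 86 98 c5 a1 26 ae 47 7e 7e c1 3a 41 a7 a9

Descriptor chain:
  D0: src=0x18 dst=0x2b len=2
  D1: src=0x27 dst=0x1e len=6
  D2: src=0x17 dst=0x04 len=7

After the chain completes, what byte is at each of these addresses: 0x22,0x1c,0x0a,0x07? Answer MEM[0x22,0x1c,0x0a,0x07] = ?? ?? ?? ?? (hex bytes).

#0 dst[0x2b+2] := {0x43,0xc7}
#1 dst[0x1e+6] := {0xae,0x47,0x7e,0x7e,0x43,0xc7}
#2 dst[0x04+7] := {0x21,0x43,0xc7,0x20,0xfb,0x80,0x55}
query mem[0x22]=0x43, mem[0x1c]=0x80, mem[0x0a]=0x55, mem[0x07]=0x20

MEM[0x22,0x1c,0x0a,0x07] = 43 80 55 20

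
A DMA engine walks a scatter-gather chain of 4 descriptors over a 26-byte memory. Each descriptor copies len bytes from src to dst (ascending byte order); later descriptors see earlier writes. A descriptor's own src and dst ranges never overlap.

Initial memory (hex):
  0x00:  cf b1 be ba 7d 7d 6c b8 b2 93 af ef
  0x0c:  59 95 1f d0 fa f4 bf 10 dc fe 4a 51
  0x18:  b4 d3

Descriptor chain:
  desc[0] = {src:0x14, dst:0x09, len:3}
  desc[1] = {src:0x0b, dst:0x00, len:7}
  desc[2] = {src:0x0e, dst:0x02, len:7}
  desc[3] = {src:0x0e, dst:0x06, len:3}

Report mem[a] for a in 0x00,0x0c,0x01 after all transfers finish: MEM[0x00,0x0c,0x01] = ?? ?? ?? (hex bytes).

[0] 0x14->0x09 len=3 : dc fe 4a
[1] 0x0b->0x00 len=7 : 4a 59 95 1f d0 fa f4
[2] 0x0e->0x02 len=7 : 1f d0 fa f4 bf 10 dc
[3] 0x0e->0x06 len=3 : 1f d0 fa
query mem[0x00]=0x4a, mem[0x0c]=0x59, mem[0x01]=0x59

MEM[0x00,0x0c,0x01] = 4a 59 59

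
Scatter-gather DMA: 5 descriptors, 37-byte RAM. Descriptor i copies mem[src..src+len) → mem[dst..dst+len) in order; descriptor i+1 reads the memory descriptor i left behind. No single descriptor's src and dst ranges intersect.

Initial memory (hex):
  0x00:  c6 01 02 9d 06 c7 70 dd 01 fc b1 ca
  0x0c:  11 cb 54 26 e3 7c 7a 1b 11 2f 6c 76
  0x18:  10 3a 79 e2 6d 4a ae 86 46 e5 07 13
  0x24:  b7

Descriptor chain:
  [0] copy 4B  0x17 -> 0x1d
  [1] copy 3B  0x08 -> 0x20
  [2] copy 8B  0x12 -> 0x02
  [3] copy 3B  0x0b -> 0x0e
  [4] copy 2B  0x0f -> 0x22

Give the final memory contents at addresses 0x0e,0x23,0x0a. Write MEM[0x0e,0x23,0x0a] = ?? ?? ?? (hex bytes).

MEM[0x0e,0x23,0x0a] = ca cb b1

  after D0: wrote 4B at 0x1d = 76103a79
  after D1: wrote 3B at 0x20 = 01fcb1
  after D2: wrote 8B at 0x02 = 7a1b112f6c76103a
  after D3: wrote 3B at 0x0e = ca11cb
  after D4: wrote 2B at 0x22 = 11cb
query mem[0x0e]=0xca, mem[0x23]=0xcb, mem[0x0a]=0xb1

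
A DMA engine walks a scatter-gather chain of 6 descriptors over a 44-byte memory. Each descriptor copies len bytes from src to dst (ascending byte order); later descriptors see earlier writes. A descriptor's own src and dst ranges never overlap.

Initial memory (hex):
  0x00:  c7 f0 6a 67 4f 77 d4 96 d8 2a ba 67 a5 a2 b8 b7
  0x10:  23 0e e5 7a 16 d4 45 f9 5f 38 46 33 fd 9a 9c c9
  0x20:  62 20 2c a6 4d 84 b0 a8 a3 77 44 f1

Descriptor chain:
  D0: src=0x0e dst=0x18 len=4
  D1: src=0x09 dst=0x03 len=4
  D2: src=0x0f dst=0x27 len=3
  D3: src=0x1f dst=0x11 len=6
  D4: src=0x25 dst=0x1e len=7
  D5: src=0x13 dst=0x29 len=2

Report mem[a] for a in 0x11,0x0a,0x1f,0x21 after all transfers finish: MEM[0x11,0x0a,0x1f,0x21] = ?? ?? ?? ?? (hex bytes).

[0] 0x0e->0x18 len=4 : b8 b7 23 0e
[1] 0x09->0x03 len=4 : 2a ba 67 a5
[2] 0x0f->0x27 len=3 : b7 23 0e
[3] 0x1f->0x11 len=6 : c9 62 20 2c a6 4d
[4] 0x25->0x1e len=7 : 84 b0 b7 23 0e 44 f1
[5] 0x13->0x29 len=2 : 20 2c
query mem[0x11]=0xc9, mem[0x0a]=0xba, mem[0x1f]=0xb0, mem[0x21]=0x23

MEM[0x11,0x0a,0x1f,0x21] = c9 ba b0 23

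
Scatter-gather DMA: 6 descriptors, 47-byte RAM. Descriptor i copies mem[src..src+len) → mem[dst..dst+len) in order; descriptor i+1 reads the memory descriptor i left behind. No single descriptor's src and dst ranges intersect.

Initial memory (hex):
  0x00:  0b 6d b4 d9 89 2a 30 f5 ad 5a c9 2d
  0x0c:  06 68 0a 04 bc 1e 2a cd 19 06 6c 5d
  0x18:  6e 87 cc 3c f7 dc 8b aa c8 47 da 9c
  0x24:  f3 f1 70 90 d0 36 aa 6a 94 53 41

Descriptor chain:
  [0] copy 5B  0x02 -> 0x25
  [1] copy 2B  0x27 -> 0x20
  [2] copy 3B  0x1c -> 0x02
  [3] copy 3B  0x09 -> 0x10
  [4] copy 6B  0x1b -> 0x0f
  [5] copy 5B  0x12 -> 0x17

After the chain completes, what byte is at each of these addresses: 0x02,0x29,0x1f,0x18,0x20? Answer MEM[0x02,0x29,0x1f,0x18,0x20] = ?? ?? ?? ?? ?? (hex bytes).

MEM[0x02,0x29,0x1f,0x18,0x20] = f7 30 aa aa 89

  after D0: wrote 5B at 0x25 = b4d9892a30
  after D1: wrote 2B at 0x20 = 892a
  after D2: wrote 3B at 0x02 = f7dc8b
  after D3: wrote 3B at 0x10 = 5ac92d
  after D4: wrote 6B at 0x0f = 3cf7dc8baa89
  after D5: wrote 5B at 0x17 = 8baa89066c
query mem[0x02]=0xf7, mem[0x29]=0x30, mem[0x1f]=0xaa, mem[0x18]=0xaa, mem[0x20]=0x89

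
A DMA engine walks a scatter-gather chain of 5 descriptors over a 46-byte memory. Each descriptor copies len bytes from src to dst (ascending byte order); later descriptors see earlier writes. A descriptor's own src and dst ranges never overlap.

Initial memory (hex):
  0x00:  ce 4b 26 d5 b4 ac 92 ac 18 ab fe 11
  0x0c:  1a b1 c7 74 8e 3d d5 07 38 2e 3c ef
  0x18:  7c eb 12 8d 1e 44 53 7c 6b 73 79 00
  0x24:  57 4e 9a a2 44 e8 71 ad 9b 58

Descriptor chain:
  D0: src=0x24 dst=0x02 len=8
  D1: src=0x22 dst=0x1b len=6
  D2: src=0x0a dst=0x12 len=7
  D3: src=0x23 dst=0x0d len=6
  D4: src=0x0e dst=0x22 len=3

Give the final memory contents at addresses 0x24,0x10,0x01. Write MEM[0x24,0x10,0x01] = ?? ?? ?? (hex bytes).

#0 dst[0x02+8] := {0x57,0x4e,0x9a,0xa2,0x44,0xe8,0x71,0xad}
#1 dst[0x1b+6] := {0x79,0x00,0x57,0x4e,0x9a,0xa2}
#2 dst[0x12+7] := {0xfe,0x11,0x1a,0xb1,0xc7,0x74,0x8e}
#3 dst[0x0d+6] := {0x00,0x57,0x4e,0x9a,0xa2,0x44}
#4 dst[0x22+3] := {0x57,0x4e,0x9a}
query mem[0x24]=0x9a, mem[0x10]=0x9a, mem[0x01]=0x4b

MEM[0x24,0x10,0x01] = 9a 9a 4b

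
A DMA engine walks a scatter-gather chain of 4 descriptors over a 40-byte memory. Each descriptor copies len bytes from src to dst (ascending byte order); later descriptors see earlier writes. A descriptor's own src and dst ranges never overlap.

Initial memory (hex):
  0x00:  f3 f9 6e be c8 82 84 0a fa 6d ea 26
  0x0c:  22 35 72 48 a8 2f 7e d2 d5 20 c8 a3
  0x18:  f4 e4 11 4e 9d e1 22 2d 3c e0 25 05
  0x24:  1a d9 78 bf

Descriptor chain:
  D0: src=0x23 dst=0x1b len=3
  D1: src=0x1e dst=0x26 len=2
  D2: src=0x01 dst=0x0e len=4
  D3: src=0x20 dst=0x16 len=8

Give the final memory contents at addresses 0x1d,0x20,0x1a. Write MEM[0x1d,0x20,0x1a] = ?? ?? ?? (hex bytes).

MEM[0x1d,0x20,0x1a] = 2d 3c 1a

[0] 0x23->0x1b len=3 : 05 1a d9
[1] 0x1e->0x26 len=2 : 22 2d
[2] 0x01->0x0e len=4 : f9 6e be c8
[3] 0x20->0x16 len=8 : 3c e0 25 05 1a d9 22 2d
query mem[0x1d]=0x2d, mem[0x20]=0x3c, mem[0x1a]=0x1a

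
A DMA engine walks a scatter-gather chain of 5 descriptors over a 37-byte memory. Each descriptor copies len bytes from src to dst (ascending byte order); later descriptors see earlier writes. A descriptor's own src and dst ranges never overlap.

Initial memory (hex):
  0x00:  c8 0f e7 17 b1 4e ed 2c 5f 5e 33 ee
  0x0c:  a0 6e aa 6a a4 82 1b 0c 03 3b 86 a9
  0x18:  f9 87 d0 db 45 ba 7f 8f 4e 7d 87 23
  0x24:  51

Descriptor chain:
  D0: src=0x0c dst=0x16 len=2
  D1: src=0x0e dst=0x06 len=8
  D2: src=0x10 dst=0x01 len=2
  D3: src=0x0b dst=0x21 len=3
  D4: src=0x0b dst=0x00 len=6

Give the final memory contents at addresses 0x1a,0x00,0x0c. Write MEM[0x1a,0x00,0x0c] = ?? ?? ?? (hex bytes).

[0] 0x0c->0x16 len=2 : a0 6e
[1] 0x0e->0x06 len=8 : aa 6a a4 82 1b 0c 03 3b
[2] 0x10->0x01 len=2 : a4 82
[3] 0x0b->0x21 len=3 : 0c 03 3b
[4] 0x0b->0x00 len=6 : 0c 03 3b aa 6a a4
query mem[0x1a]=0xd0, mem[0x00]=0x0c, mem[0x0c]=0x03

MEM[0x1a,0x00,0x0c] = d0 0c 03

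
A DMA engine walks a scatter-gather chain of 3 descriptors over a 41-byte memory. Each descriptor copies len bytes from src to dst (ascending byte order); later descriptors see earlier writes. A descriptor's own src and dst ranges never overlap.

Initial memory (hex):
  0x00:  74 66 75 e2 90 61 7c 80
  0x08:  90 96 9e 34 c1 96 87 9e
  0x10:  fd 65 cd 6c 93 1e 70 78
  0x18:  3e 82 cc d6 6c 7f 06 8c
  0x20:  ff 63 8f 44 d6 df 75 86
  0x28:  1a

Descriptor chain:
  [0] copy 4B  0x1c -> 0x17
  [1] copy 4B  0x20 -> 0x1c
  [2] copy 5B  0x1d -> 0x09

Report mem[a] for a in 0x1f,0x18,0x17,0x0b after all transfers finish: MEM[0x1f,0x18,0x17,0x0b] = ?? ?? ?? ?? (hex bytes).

MEM[0x1f,0x18,0x17,0x0b] = 44 7f 6c 44

  after D0: wrote 4B at 0x17 = 6c7f068c
  after D1: wrote 4B at 0x1c = ff638f44
  after D2: wrote 5B at 0x09 = 638f44ff63
query mem[0x1f]=0x44, mem[0x18]=0x7f, mem[0x17]=0x6c, mem[0x0b]=0x44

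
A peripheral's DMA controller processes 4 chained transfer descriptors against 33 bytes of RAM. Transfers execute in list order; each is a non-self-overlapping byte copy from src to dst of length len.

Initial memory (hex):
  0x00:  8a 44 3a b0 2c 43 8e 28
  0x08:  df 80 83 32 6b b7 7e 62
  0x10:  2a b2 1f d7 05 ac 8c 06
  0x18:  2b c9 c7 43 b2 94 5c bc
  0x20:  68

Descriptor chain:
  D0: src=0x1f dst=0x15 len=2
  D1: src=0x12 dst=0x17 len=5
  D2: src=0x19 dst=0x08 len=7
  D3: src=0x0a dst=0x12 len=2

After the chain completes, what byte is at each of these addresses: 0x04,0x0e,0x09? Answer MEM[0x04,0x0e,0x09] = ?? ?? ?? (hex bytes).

MEM[0x04,0x0e,0x09] = 2c bc bc

D0: mem[0x15..0x16] <- [bc 68]
D1: mem[0x17..0x1b] <- [1f d7 05 bc 68]
D2: mem[0x08..0x0e] <- [05 bc 68 b2 94 5c bc]
D3: mem[0x12..0x13] <- [68 b2]
query mem[0x04]=0x2c, mem[0x0e]=0xbc, mem[0x09]=0xbc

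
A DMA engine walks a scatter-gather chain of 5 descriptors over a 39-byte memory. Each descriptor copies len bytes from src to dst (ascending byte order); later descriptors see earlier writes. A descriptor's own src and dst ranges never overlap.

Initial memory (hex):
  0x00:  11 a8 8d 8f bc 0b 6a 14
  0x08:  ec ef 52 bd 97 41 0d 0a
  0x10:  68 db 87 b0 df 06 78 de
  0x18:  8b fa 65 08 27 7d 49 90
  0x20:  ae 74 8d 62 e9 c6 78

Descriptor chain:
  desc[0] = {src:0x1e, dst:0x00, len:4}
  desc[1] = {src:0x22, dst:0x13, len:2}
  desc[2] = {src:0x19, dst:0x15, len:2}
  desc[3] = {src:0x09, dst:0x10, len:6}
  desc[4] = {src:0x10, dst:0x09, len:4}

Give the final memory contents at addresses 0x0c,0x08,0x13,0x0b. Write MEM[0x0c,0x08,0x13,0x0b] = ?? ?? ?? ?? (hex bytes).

MEM[0x0c,0x08,0x13,0x0b] = 97 ec 97 bd

[0] 0x1e->0x00 len=4 : 49 90 ae 74
[1] 0x22->0x13 len=2 : 8d 62
[2] 0x19->0x15 len=2 : fa 65
[3] 0x09->0x10 len=6 : ef 52 bd 97 41 0d
[4] 0x10->0x09 len=4 : ef 52 bd 97
query mem[0x0c]=0x97, mem[0x08]=0xec, mem[0x13]=0x97, mem[0x0b]=0xbd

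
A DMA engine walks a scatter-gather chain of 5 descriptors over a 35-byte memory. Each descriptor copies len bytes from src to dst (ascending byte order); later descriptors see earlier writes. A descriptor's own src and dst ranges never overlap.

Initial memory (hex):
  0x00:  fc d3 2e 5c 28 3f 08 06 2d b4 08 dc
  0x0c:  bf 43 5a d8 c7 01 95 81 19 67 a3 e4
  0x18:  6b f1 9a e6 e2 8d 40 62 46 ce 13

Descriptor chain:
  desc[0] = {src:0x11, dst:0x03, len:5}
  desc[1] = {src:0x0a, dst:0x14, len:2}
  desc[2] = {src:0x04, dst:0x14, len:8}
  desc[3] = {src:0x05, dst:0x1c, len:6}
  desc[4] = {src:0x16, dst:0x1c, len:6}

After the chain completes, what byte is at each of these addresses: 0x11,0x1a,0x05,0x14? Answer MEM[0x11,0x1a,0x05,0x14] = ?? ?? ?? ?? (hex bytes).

  after D0: wrote 5B at 0x03 = 0195811967
  after D1: wrote 2B at 0x14 = 08dc
  after D2: wrote 8B at 0x14 = 958119672db408dc
  after D3: wrote 6B at 0x1c = 8119672db408
  after D4: wrote 6B at 0x1c = 19672db408dc
query mem[0x11]=0x01, mem[0x1a]=0x08, mem[0x05]=0x81, mem[0x14]=0x95

MEM[0x11,0x1a,0x05,0x14] = 01 08 81 95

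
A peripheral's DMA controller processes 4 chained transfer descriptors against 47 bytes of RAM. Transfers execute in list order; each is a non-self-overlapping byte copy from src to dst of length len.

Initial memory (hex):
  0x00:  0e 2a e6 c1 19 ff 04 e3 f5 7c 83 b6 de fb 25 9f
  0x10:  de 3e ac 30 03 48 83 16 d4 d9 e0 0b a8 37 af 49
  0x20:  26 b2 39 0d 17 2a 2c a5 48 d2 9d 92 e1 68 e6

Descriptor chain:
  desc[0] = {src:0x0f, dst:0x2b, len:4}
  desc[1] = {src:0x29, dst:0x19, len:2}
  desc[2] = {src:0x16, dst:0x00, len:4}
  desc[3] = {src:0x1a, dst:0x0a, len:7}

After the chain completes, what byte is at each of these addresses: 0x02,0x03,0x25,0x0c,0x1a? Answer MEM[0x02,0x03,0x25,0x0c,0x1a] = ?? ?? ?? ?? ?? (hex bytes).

MEM[0x02,0x03,0x25,0x0c,0x1a] = d4 d2 2a a8 9d

  after D0: wrote 4B at 0x2b = 9fde3eac
  after D1: wrote 2B at 0x19 = d29d
  after D2: wrote 4B at 0x00 = 8316d4d2
  after D3: wrote 7B at 0x0a = 9d0ba837af4926
query mem[0x02]=0xd4, mem[0x03]=0xd2, mem[0x25]=0x2a, mem[0x0c]=0xa8, mem[0x1a]=0x9d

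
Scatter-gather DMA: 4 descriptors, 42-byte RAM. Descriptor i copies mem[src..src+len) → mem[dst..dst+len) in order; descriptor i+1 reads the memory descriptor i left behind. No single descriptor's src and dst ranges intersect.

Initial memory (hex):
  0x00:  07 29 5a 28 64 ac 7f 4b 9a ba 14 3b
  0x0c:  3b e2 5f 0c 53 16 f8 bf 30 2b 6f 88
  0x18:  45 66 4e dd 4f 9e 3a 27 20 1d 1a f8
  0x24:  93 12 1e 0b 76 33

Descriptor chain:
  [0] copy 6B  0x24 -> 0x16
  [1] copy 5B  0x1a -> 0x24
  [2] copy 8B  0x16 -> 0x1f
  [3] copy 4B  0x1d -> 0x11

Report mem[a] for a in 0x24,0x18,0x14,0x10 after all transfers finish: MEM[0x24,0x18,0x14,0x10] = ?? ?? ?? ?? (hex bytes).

MEM[0x24,0x18,0x14,0x10] = 33 1e 12 53

D0: mem[0x16..0x1b] <- [93 12 1e 0b 76 33]
D1: mem[0x24..0x28] <- [76 33 4f 9e 3a]
D2: mem[0x1f..0x26] <- [93 12 1e 0b 76 33 4f 9e]
D3: mem[0x11..0x14] <- [9e 3a 93 12]
query mem[0x24]=0x33, mem[0x18]=0x1e, mem[0x14]=0x12, mem[0x10]=0x53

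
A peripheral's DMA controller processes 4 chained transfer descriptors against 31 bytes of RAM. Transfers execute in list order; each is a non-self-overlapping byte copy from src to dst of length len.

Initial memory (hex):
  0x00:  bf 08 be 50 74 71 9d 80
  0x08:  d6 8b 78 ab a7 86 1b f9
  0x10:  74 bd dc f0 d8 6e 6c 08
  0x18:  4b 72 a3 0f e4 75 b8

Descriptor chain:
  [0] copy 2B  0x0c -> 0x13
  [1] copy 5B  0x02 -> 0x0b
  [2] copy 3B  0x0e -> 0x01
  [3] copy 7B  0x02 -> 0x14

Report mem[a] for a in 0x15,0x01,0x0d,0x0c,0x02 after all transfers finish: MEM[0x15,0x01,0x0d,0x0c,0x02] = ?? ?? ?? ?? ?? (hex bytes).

[0] 0x0c->0x13 len=2 : a7 86
[1] 0x02->0x0b len=5 : be 50 74 71 9d
[2] 0x0e->0x01 len=3 : 71 9d 74
[3] 0x02->0x14 len=7 : 9d 74 74 71 9d 80 d6
query mem[0x15]=0x74, mem[0x01]=0x71, mem[0x0d]=0x74, mem[0x0c]=0x50, mem[0x02]=0x9d

MEM[0x15,0x01,0x0d,0x0c,0x02] = 74 71 74 50 9d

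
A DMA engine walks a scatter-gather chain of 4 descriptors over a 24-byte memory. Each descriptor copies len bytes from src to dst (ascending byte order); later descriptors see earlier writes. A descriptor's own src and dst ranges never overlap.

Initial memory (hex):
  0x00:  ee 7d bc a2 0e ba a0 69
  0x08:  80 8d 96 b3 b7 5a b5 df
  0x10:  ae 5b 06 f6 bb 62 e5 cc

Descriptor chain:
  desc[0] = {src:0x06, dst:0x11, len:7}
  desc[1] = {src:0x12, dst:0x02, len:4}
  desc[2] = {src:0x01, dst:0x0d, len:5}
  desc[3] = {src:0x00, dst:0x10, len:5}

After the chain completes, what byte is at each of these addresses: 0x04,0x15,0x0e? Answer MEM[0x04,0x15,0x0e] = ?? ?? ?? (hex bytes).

MEM[0x04,0x15,0x0e] = 8d 96 69

#0 dst[0x11+7] := {0xa0,0x69,0x80,0x8d,0x96,0xb3,0xb7}
#1 dst[0x02+4] := {0x69,0x80,0x8d,0x96}
#2 dst[0x0d+5] := {0x7d,0x69,0x80,0x8d,0x96}
#3 dst[0x10+5] := {0xee,0x7d,0x69,0x80,0x8d}
query mem[0x04]=0x8d, mem[0x15]=0x96, mem[0x0e]=0x69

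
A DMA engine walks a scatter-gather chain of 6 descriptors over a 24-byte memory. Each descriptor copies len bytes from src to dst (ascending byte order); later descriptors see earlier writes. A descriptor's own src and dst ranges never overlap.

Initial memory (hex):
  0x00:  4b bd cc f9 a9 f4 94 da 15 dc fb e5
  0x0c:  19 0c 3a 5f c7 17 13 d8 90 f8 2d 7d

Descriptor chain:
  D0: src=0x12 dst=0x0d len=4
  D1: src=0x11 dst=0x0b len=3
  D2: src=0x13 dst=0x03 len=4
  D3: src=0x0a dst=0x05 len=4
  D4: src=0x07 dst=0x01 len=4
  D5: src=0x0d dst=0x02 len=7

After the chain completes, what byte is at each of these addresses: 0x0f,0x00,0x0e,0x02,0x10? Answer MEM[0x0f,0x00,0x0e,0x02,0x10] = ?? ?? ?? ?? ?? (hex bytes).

[0] 0x12->0x0d len=4 : 13 d8 90 f8
[1] 0x11->0x0b len=3 : 17 13 d8
[2] 0x13->0x03 len=4 : d8 90 f8 2d
[3] 0x0a->0x05 len=4 : fb 17 13 d8
[4] 0x07->0x01 len=4 : 13 d8 dc fb
[5] 0x0d->0x02 len=7 : d8 d8 90 f8 17 13 d8
query mem[0x0f]=0x90, mem[0x00]=0x4b, mem[0x0e]=0xd8, mem[0x02]=0xd8, mem[0x10]=0xf8

MEM[0x0f,0x00,0x0e,0x02,0x10] = 90 4b d8 d8 f8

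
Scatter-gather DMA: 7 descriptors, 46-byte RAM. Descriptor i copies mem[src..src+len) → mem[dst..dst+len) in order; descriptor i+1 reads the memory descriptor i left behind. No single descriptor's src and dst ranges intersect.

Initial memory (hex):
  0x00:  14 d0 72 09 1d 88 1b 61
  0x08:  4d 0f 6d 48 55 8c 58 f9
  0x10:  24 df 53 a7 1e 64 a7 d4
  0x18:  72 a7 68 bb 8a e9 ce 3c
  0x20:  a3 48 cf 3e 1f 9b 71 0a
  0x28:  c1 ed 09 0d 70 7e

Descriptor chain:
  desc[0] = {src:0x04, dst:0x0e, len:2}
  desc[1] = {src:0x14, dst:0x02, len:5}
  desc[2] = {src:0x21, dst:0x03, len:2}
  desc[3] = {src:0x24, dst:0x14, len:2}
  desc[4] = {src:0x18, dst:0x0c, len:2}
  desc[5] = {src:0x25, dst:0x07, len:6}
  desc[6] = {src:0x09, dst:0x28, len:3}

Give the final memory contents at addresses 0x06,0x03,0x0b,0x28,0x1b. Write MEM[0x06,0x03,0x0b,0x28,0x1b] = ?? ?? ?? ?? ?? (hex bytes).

D0: mem[0x0e..0x0f] <- [1d 88]
D1: mem[0x02..0x06] <- [1e 64 a7 d4 72]
D2: mem[0x03..0x04] <- [48 cf]
D3: mem[0x14..0x15] <- [1f 9b]
D4: mem[0x0c..0x0d] <- [72 a7]
D5: mem[0x07..0x0c] <- [9b 71 0a c1 ed 09]
D6: mem[0x28..0x2a] <- [0a c1 ed]
query mem[0x06]=0x72, mem[0x03]=0x48, mem[0x0b]=0xed, mem[0x28]=0x0a, mem[0x1b]=0xbb

MEM[0x06,0x03,0x0b,0x28,0x1b] = 72 48 ed 0a bb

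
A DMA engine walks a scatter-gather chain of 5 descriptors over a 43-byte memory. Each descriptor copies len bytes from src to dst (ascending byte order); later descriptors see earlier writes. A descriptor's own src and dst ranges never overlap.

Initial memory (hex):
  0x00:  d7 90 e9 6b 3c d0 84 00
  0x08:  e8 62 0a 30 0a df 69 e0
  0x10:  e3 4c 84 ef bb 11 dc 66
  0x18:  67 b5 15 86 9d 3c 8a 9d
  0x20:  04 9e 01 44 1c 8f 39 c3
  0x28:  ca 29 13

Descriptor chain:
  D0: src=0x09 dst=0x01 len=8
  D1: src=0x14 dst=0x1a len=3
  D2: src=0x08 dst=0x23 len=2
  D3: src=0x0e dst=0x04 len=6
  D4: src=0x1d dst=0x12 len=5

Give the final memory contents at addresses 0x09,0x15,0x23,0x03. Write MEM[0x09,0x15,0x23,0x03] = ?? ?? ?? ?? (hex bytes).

#0 dst[0x01+8] := {0x62,0x0a,0x30,0x0a,0xdf,0x69,0xe0,0xe3}
#1 dst[0x1a+3] := {0xbb,0x11,0xdc}
#2 dst[0x23+2] := {0xe3,0x62}
#3 dst[0x04+6] := {0x69,0xe0,0xe3,0x4c,0x84,0xef}
#4 dst[0x12+5] := {0x3c,0x8a,0x9d,0x04,0x9e}
query mem[0x09]=0xef, mem[0x15]=0x04, mem[0x23]=0xe3, mem[0x03]=0x30

MEM[0x09,0x15,0x23,0x03] = ef 04 e3 30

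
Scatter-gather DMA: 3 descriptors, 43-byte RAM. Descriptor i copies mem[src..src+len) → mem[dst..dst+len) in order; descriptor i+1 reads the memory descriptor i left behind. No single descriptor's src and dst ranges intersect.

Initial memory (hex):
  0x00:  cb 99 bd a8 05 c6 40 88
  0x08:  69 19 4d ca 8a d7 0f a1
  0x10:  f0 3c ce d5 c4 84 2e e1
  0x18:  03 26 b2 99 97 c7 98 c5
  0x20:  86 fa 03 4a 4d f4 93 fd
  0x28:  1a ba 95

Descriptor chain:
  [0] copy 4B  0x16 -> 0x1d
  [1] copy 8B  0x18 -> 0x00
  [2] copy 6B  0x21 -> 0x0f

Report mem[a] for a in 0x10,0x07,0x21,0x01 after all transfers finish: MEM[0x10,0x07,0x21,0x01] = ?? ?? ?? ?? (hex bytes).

MEM[0x10,0x07,0x21,0x01] = 03 03 fa 26

[0] 0x16->0x1d len=4 : 2e e1 03 26
[1] 0x18->0x00 len=8 : 03 26 b2 99 97 2e e1 03
[2] 0x21->0x0f len=6 : fa 03 4a 4d f4 93
query mem[0x10]=0x03, mem[0x07]=0x03, mem[0x21]=0xfa, mem[0x01]=0x26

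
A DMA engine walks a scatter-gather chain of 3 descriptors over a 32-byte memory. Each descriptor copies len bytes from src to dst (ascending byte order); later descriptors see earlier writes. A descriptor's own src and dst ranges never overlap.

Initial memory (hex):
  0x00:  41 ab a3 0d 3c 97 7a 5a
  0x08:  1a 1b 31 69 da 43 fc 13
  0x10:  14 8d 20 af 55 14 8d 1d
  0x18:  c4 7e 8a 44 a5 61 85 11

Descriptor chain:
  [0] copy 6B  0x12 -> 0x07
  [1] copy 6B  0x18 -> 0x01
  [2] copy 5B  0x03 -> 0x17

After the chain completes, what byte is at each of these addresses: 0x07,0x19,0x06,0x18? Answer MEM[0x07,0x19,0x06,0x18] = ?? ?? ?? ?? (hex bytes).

MEM[0x07,0x19,0x06,0x18] = 20 a5 61 44

D0: mem[0x07..0x0c] <- [20 af 55 14 8d 1d]
D1: mem[0x01..0x06] <- [c4 7e 8a 44 a5 61]
D2: mem[0x17..0x1b] <- [8a 44 a5 61 20]
query mem[0x07]=0x20, mem[0x19]=0xa5, mem[0x06]=0x61, mem[0x18]=0x44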